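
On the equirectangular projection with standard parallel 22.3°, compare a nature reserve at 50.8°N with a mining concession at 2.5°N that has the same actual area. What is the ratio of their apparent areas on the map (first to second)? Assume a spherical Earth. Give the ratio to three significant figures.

1.58

With standard parallel φ₀ = 22.3°, the equirectangular projection gives x = Rλ cos φ₀, y = Rφ, so h = 1 and k = cos 22.3° / cos φ.
Areal scale at 50.8°: h·k = 1.000 × 1.464 = 1.464.
Areal scale at 2.5°: h·k = 1.000 × 0.9261 = 0.9261.
Ratio = 1.464/0.9261 ≈ 1.58.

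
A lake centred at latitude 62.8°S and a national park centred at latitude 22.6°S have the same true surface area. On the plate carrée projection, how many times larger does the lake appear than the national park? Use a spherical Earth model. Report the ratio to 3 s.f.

2.02

For the equirectangular projection with φ₀ = 0 (plate carrée), h = 1 along meridians and k = sec φ along parallels.
Areal scale at 62.8°: h·k = 1.000 × 2.188 = 2.188.
Areal scale at 22.6°: h·k = 1.000 × 1.083 = 1.083.
Ratio = 2.188/1.083 ≈ 2.02.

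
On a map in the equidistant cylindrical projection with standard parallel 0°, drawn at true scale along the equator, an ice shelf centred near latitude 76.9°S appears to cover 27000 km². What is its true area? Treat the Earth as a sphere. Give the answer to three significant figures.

In the plate carrée (x = Rλ, y = Rφ), meridians are true-scale (h = 1) and parallels are stretched by k = sec φ.
Areal scale = h·k = 1 × sec φ; at 76.9°, h = 1.000, k = 4.412, so h·k = 4.412.
True area = apparent / (areal scale) = 27000 / 4.412 ≈ 6120 km².

6120 km²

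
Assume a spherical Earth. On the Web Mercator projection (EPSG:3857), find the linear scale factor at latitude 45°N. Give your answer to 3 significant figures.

1.41

Mercator is conformal, so the point scale is isotropic: h = k = sec φ = 1/cos φ.
k = 1/cos 45° = 1/0.7071 = 1.414.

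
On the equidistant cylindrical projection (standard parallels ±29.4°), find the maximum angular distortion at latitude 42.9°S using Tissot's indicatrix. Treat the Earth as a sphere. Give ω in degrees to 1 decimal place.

In the equirectangular projection with standard parallel φ₀ = 29.4° (x = Rλ cos φ₀, y = Rφ), meridians are true-scale (h = 1) and the parallel scale is k = cos φ₀ / cos φ.
At 42.9°: h = 1.000, k = 1.189; principal scales a = 1.189, b = 1.000.
sin(ω/2) = (a − b)/(a + b) = 0.1893/2.189 = 0.08647, so ω = 2 arcsin(0.08647) ≈ 9.9°.

9.9°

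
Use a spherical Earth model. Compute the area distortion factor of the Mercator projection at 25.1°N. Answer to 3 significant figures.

1.22

For Mercator, h = k = sec φ (a conformal cylindrical projection has a single point scale, 1/cos φ).
Areal scale = k² = sec²φ = 1/cos²(25.1°) = 1/0.9056² = 1.219.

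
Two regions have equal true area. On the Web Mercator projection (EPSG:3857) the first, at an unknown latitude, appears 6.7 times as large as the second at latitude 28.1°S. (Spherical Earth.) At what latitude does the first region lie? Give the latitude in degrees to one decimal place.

70.1°

For equal true areas on Mercator, apparent areas scale as sec²φ, so the ratio is cos²φ₂ / cos²φ₁.
cos²φ₂ / cos²φ₁ = 6.7  ⇒  cos φ₁ = cos 28.1° / √6.7 = 0.8821/2.588 = 0.3408.
φ₁ = arccos(0.3408) ≈ 70.1°.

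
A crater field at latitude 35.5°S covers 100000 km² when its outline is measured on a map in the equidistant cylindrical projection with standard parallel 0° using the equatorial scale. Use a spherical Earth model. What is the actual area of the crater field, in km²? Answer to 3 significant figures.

81400 km²

In the plate carrée (x = Rλ, y = Rφ), meridians are true-scale (h = 1) and parallels are stretched by k = sec φ.
Areal scale = h·k = 1 × sec φ; at 35.5°, h = 1.000, k = 1.228, so h·k = 1.228.
True area = apparent / (areal scale) = 100000 / 1.228 ≈ 81400 km².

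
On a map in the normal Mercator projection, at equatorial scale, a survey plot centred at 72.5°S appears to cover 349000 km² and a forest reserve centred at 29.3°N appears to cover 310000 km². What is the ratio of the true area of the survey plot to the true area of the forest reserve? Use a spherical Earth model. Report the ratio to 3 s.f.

Since Mercator area scale is 1/cos²φ, the true area equals the apparent area multiplied by cos²φ.
True area of survey plot: 349000 × cos²(72.5°) = 349000 × 0.09042 = 31560 km².
True area of forest reserve: 310000 × cos²(29.3°) = 310000 × 0.7605 = 235800 km².
Ratio = 31560 / 235800 ≈ 0.134.

0.134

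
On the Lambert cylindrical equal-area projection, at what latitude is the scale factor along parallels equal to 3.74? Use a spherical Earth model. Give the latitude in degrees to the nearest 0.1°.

The Lambert cylindrical equal-area projection is the cylindrical equal-area projection with its standard parallel at the equator (φ₀ = 0). For cylindrical equal-area with standard parallel φ₀, h = cos φ / cos φ₀ and k = cos φ₀ / cos φ, so h·k = 1.
k = cos φ₀ / cos φ = 3.74  ⇒  cos φ = cos 0° / 3.74 = 0.2674.
φ = arccos(0.2674) ≈ 74.5°.

74.5°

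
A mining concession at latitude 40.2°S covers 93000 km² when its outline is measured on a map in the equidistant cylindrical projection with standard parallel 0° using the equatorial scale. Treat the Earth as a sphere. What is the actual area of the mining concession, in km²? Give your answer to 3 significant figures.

71000 km²

In the plate carrée (x = Rλ, y = Rφ), meridians are true-scale (h = 1) and parallels are stretched by k = sec φ.
Areal scale = h·k = 1 × sec φ; at 40.2°, h = 1.000, k = 1.309, so h·k = 1.309.
True area = apparent / (areal scale) = 93000 / 1.309 ≈ 71000 km².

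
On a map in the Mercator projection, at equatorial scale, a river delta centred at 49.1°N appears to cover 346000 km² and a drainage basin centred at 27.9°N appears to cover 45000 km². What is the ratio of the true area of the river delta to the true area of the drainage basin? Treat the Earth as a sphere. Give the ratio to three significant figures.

4.22

Mercator's areal exaggeration is sec²φ; hence true area = (apparent area) · cos²φ.
True area of river delta: 346000 × cos²(49.1°) = 346000 × 0.4287 = 148300 km².
True area of drainage basin: 45000 × cos²(27.9°) = 45000 × 0.7810 = 35150 km².
Ratio = 148300 / 35150 ≈ 4.22.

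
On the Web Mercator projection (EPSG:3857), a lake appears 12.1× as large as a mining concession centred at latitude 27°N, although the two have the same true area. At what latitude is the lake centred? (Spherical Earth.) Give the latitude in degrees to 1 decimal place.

75.2°

Mercator areal scale is sec²φ, so apparent-area ratio = sec²φ₁ / sec²φ₂ = cos²φ₂ / cos²φ₁.
cos²φ₂ / cos²φ₁ = 12.1  ⇒  cos φ₁ = cos 27° / √12.1 = 0.8910/3.479 = 0.2561.
φ₁ = arccos(0.2561) ≈ 75.2°.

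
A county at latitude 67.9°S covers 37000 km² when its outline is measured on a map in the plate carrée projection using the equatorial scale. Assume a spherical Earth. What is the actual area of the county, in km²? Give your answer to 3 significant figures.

Plate carrée maps x = Rλ, y = Rφ. The meridian scale is h = 1 and the parallel scale is k = 1/cos φ = sec φ.
Areal scale = h·k = 1 × sec φ; at 67.9°, h = 1.000, k = 2.658, so h·k = 2.658.
True area = apparent / (areal scale) = 37000 / 2.658 ≈ 13900 km².

13900 km²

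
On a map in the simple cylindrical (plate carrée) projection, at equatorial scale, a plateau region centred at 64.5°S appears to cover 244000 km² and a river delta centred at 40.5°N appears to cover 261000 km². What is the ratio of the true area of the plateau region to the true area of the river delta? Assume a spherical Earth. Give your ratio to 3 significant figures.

On the plate carrée, areal scale = h·k = 1 × sec φ, so true area = apparent × cos φ.
True area of plateau region: 244000 × cos(64.5°) = 244000 × 0.4305 = 105000 km².
True area of river delta: 261000 × cos(40.5°) = 261000 × 0.7604 = 198500 km².
Ratio = 105000 / 198500 ≈ 0.529.

0.529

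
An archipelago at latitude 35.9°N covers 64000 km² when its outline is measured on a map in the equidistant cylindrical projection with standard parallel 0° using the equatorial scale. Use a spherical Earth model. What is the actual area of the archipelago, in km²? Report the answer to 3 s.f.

51800 km²

Plate carrée maps x = Rλ, y = Rφ. The meridian scale is h = 1 and the parallel scale is k = 1/cos φ = sec φ.
Areal scale = h·k = 1 × sec φ; at 35.9°, h = 1.000, k = 1.235, so h·k = 1.235.
True area = apparent / (areal scale) = 64000 / 1.235 ≈ 51800 km².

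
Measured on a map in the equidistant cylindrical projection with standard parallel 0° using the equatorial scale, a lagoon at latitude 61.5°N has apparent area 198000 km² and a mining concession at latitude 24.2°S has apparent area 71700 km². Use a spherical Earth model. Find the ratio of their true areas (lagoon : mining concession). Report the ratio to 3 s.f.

1.44

On the plate carrée, areal scale = h·k = 1 × sec φ, so true area = apparent × cos φ.
True area of lagoon: 198000 × cos(61.5°) = 198000 × 0.4772 = 94480 km².
True area of mining concession: 71700 × cos(24.2°) = 71700 × 0.9121 = 65400 km².
Ratio = 94480 / 65400 ≈ 1.44.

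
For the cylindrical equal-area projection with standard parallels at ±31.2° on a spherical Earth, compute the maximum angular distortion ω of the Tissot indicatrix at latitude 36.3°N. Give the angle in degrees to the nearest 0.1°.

A cylindrical equal-area projection with standard parallel φ₀ has meridian scale h = cos φ / cos φ₀ and parallel scale k = cos φ₀ / cos φ (so areas are preserved, h·k = 1).
At 36.3°: h = 0.9422, k = 1.061; principal scales a = 1.061, b = 0.9422.
sin(ω/2) = (a − b)/(a + b) = 0.1191/2.004 = 0.05946, so ω = 2 arcsin(0.05946) ≈ 6.8°.

6.8°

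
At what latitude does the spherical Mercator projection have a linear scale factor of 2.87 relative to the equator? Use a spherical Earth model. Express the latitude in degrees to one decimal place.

Mercator scale is k = sec φ = 1/cos φ.
1/cos φ = 2.87  ⇒  cos φ = 0.3484  ⇒  φ = arccos(0.3484) ≈ 69.6°.

69.6°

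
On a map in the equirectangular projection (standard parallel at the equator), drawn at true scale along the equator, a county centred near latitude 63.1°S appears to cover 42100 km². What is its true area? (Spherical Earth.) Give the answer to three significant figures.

For the equirectangular projection with φ₀ = 0 (plate carrée), h = 1 along meridians and k = sec φ along parallels.
Areal scale = h·k = 1 × sec φ; at 63.1°, h = 1.000, k = 2.210, so h·k = 2.210.
True area = apparent / (areal scale) = 42100 / 2.210 ≈ 19000 km².

19000 km²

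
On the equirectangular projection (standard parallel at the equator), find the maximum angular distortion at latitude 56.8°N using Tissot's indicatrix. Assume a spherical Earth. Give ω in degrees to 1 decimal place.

In the plate carrée (x = Rλ, y = Rφ), meridians are true-scale (h = 1) and parallels are stretched by k = sec φ.
At 56.8°: h = 1.000, k = 1.826; principal scales a = 1.826, b = 1.000.
sin(ω/2) = (a − b)/(a + b) = 0.8263/2.826 = 0.2924, so ω = 2 arcsin(0.2924) ≈ 34.0°.

34.0°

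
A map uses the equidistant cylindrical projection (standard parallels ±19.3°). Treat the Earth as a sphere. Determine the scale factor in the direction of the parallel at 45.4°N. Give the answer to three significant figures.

The equidistant cylindrical projection with φ₀ = 19.3° has h = 1 (meridians true) and k = cos φ₀ / cos φ along parallels.
k = cos 19.3° / cos 45.4° = 0.9438/0.7022 = 1.344.

1.34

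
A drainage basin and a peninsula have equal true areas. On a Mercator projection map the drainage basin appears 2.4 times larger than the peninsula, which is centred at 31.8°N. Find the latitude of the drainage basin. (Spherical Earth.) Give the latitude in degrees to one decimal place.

Mercator areal scale is sec²φ, so apparent-area ratio = sec²φ₁ / sec²φ₂ = cos²φ₂ / cos²φ₁.
cos²φ₂ / cos²φ₁ = 2.4  ⇒  cos φ₁ = cos 31.8° / √2.4 = 0.8499/1.549 = 0.5486.
φ₁ = arccos(0.5486) ≈ 56.7°.

56.7°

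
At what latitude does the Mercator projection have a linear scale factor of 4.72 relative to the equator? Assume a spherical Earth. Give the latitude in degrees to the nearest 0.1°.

77.8°

Mercator scale is k = sec φ = 1/cos φ.
1/cos φ = 4.72  ⇒  cos φ = 0.2119  ⇒  φ = arccos(0.2119) ≈ 77.8°.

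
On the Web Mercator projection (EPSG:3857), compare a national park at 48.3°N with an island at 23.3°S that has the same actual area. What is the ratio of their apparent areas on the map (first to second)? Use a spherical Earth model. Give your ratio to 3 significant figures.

1.91

On Mercator, area is exaggerated by sec²φ = 1/cos²φ.
At 48.3°: sec²(48.3°) = 1/0.6652² = 2.260.
At 23.3°: sec²(23.3°) = 1/0.9184² = 1.185.
Ratio = 2.260/1.185 = cos²(23.3°)/cos²(48.3°) ≈ 1.91.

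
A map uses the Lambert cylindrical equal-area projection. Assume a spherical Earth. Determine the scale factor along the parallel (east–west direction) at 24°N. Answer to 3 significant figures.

The Lambert cylindrical equal-area projection is the cylindrical equal-area projection with its standard parallel at the equator (φ₀ = 0). For cylindrical equal-area with standard parallel φ₀, h = cos φ / cos φ₀ and k = cos φ₀ / cos φ, so h·k = 1.
k = cos 0° / cos 24° = 1.000/0.9135 = 1.095.

1.09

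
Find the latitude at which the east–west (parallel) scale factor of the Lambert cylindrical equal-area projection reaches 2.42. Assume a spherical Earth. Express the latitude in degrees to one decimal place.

The Lambert cylindrical equal-area projection is the cylindrical equal-area projection with its standard parallel at the equator (φ₀ = 0). For cylindrical equal-area with standard parallel φ₀, h = cos φ / cos φ₀ and k = cos φ₀ / cos φ, so h·k = 1.
k = cos φ₀ / cos φ = 2.42  ⇒  cos φ = cos 0° / 2.42 = 0.4132.
φ = arccos(0.4132) ≈ 65.6°.

65.6°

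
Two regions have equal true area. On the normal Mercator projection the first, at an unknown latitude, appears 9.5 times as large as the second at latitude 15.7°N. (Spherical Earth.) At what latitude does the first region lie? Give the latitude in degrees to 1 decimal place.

71.8°

For equal true areas on Mercator, apparent areas scale as sec²φ, so the ratio is cos²φ₂ / cos²φ₁.
cos²φ₂ / cos²φ₁ = 9.5  ⇒  cos φ₁ = cos 15.7° / √9.5 = 0.9627/3.082 = 0.3123.
φ₁ = arccos(0.3123) ≈ 71.8°.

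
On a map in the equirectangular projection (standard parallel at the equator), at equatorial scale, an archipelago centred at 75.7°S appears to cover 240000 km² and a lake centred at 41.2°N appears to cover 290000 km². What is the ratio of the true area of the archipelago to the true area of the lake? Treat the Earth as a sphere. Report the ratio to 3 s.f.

0.272

On the plate carrée, areal scale = h·k = 1 × sec φ, so true area = apparent × cos φ.
True area of archipelago: 240000 × cos(75.7°) = 240000 × 0.2470 = 59280 km².
True area of lake: 290000 × cos(41.2°) = 290000 × 0.7524 = 218200 km².
Ratio = 59280 / 218200 ≈ 0.272.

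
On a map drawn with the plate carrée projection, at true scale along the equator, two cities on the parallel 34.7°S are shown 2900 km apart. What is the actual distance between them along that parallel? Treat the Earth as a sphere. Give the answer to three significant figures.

In the plate carrée (x = Rλ, y = Rφ), meridians are true-scale (h = 1) and parallels are stretched by k = sec φ.
Along the parallel at 34.7°, map distances are exaggerated by k = sec 34.7° = 1.216.
True distance = 2900 / 1.216 = 2900 × cos 34.7° ≈ 2380 km.

2380 km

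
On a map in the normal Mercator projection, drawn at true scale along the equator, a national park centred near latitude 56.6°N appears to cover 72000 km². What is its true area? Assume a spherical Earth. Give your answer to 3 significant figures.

The Mercator projection is conformal; its linear scale factor is the same in every direction and equals sec φ = 1/cos φ.
Areal scale = k² = sec²φ = 1/cos²(56.6°) = 1/0.5505² = 3.300.
True area = apparent / (areal scale) = 72000 / 3.300 ≈ 21800 km².

21800 km²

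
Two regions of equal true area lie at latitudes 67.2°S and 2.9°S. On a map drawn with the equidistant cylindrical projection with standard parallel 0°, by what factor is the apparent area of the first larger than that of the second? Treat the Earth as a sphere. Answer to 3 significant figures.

2.58

In the plate carrée (x = Rλ, y = Rφ), meridians are true-scale (h = 1) and parallels are stretched by k = sec φ.
Areal scale at 67.2°: h·k = 1.000 × 2.581 = 2.581.
Areal scale at 2.9°: h·k = 1.000 × 1.001 = 1.001.
Ratio = 2.581/1.001 ≈ 2.58.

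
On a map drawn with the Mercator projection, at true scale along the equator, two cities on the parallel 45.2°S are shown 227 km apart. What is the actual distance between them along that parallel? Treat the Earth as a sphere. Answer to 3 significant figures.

160 km

For Mercator, h = k = sec φ (a conformal cylindrical projection has a single point scale, 1/cos φ).
Along the parallel at 45.2°, map distances are exaggerated by k = sec 45.2° = 1.419.
True distance = 227 / 1.419 = 227 × cos 45.2° ≈ 160 km.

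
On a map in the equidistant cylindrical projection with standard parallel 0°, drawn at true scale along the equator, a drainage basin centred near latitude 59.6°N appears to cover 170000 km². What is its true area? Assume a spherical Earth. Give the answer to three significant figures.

86000 km²

In the plate carrée (x = Rλ, y = Rφ), meridians are true-scale (h = 1) and parallels are stretched by k = sec φ.
Areal scale = h·k = 1 × sec φ; at 59.6°, h = 1.000, k = 1.976, so h·k = 1.976.
True area = apparent / (areal scale) = 170000 / 1.976 ≈ 86000 km².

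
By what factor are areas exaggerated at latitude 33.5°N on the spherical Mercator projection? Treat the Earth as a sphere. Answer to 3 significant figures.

For Mercator, h = k = sec φ (a conformal cylindrical projection has a single point scale, 1/cos φ).
Areal scale = k² = sec²φ = 1/cos²(33.5°) = 1/0.8339² = 1.438.

1.44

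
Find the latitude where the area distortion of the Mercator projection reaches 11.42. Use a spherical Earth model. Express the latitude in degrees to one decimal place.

Mercator areal scale is sec²φ.
sec²φ = 11.42  ⇒  cos²φ = 0.08757  ⇒  cos φ = 0.2959.
φ = arccos(0.2959) ≈ 72.8°.

72.8°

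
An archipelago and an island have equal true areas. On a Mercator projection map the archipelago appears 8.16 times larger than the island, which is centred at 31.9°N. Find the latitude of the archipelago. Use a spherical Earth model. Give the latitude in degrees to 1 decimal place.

72.7°

Mercator areal scale is sec²φ, so apparent-area ratio = sec²φ₁ / sec²φ₂ = cos²φ₂ / cos²φ₁.
cos²φ₂ / cos²φ₁ = 8.16  ⇒  cos φ₁ = cos 31.9° / √8.16 = 0.8490/2.857 = 0.2972.
φ₁ = arccos(0.2972) ≈ 72.7°.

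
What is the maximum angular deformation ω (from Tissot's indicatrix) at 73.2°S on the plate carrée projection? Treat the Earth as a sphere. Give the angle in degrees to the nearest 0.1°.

66.9°

For the equirectangular projection with φ₀ = 0 (plate carrée), h = 1 along meridians and k = sec φ along parallels.
At 73.2°: h = 1.000, k = 3.460; principal scales a = 3.460, b = 1.000.
sin(ω/2) = (a − b)/(a + b) = 2.460/4.460 = 0.5516, so ω = 2 arcsin(0.5516) ≈ 66.9°.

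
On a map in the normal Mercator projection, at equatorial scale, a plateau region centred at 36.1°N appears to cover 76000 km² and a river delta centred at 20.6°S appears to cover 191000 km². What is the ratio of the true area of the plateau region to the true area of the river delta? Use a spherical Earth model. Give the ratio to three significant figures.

On Mercator the areal scale is sec²φ, so true area = apparent × cos²φ.
True area of plateau region: 76000 × cos²(36.1°) = 76000 × 0.6528 = 49620 km².
True area of river delta: 191000 × cos²(20.6°) = 191000 × 0.8762 = 167400 km².
Ratio = 49620 / 167400 ≈ 0.296.

0.296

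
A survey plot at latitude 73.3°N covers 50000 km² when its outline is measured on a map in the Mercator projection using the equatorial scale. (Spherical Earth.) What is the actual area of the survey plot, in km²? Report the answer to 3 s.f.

The Mercator projection is conformal; its linear scale factor is the same in every direction and equals sec φ = 1/cos φ.
Areal scale = k² = sec²φ = 1/cos²(73.3°) = 1/0.2874² = 12.11.
True area = apparent / (areal scale) = 50000 / 12.11 ≈ 4130 km².

4130 km²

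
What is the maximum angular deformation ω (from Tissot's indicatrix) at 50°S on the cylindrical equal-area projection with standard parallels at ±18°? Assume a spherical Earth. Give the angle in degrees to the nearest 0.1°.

Cylindrical equal-area (φ₀ = 18°): h = cos φ / cos 18° along meridians, k = cos 18° / cos φ along parallels; h·k = 1.
At 50°: h = 0.6759, k = 1.480; principal scales a = 1.480, b = 0.6759.
sin(ω/2) = (a − b)/(a + b) = 0.8037/2.155 = 0.3729, so ω = 2 arcsin(0.3729) ≈ 43.8°.

43.8°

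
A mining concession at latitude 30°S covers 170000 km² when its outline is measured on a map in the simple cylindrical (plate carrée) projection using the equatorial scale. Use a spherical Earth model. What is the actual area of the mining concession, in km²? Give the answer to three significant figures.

147000 km²

In the plate carrée (x = Rλ, y = Rφ), meridians are true-scale (h = 1) and parallels are stretched by k = sec φ.
Areal scale = h·k = 1 × sec φ; at 30°, h = 1.000, k = 1.155, so h·k = 1.155.
True area = apparent / (areal scale) = 170000 / 1.155 ≈ 147000 km².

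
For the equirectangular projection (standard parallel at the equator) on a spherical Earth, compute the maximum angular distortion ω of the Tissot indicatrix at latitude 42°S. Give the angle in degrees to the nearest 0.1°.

For the equirectangular projection with φ₀ = 0 (plate carrée), h = 1 along meridians and k = sec φ along parallels.
At 42°: h = 1.000, k = 1.346; principal scales a = 1.346, b = 1.000.
sin(ω/2) = (a − b)/(a + b) = 0.3456/2.346 = 0.1474, so ω = 2 arcsin(0.1474) ≈ 16.9°.

16.9°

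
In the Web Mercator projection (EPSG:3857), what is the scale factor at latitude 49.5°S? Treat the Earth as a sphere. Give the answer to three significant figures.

1.54

The Mercator projection is conformal; its linear scale factor is the same in every direction and equals sec φ = 1/cos φ.
k = 1/cos 49.5° = 1/0.6494 = 1.540.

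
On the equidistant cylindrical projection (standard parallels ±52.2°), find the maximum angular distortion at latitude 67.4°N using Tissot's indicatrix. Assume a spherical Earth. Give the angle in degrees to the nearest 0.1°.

26.5°

The equidistant cylindrical projection with φ₀ = 52.2° has h = 1 (meridians true) and k = cos φ₀ / cos φ along parallels.
At 67.4°: h = 1.000, k = 1.595; principal scales a = 1.595, b = 1.000.
sin(ω/2) = (a − b)/(a + b) = 0.5949/2.595 = 0.2293, so ω = 2 arcsin(0.2293) ≈ 26.5°.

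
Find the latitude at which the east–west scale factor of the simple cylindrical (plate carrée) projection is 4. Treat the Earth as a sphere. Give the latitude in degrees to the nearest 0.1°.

Plate carrée: h = 1, k = sec φ along parallels.
sec φ = 4  ⇒  cos φ = 0.2500  ⇒  φ ≈ 75.5°.

75.5°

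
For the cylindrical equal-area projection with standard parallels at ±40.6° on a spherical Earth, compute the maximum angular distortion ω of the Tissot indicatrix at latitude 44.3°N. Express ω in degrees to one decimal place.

6.8°

A cylindrical equal-area projection with standard parallel φ₀ has meridian scale h = cos φ / cos φ₀ and parallel scale k = cos φ₀ / cos φ (so areas are preserved, h·k = 1).
At 44.3°: h = 0.9426, k = 1.061; principal scales a = 1.061, b = 0.9426.
sin(ω/2) = (a − b)/(a + b) = 0.1183/2.003 = 0.05904, so ω = 2 arcsin(0.05904) ≈ 6.8°.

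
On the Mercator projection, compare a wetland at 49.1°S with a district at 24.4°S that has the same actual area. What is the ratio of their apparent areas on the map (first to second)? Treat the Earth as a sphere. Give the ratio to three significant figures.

1.93

On Mercator, area is exaggerated by sec²φ = 1/cos²φ.
At 49.1°: sec²(49.1°) = 1/0.6547² = 2.333.
At 24.4°: sec²(24.4°) = 1/0.9107² = 1.206.
Ratio = 2.333/1.206 = cos²(24.4°)/cos²(49.1°) ≈ 1.93.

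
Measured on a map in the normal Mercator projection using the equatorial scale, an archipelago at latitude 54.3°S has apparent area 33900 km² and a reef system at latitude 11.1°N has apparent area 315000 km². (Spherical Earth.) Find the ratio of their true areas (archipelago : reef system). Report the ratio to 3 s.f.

Since Mercator area scale is 1/cos²φ, the true area equals the apparent area multiplied by cos²φ.
True area of archipelago: 33900 × cos²(54.3°) = 33900 × 0.3405 = 11540 km².
True area of reef system: 315000 × cos²(11.1°) = 315000 × 0.9629 = 303300 km².
Ratio = 11540 / 303300 ≈ 0.0381.

0.0381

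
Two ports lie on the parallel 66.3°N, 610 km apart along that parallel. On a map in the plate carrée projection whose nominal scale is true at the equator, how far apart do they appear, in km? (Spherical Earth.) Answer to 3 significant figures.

1520 km

In the plate carrée (x = Rλ, y = Rφ), meridians are true-scale (h = 1) and parallels are stretched by k = sec φ.
Along the parallel, k = sec 66.3° = 1/0.4019 = 2.488.
Map distance = 610 × 2.488 ≈ 1520 km.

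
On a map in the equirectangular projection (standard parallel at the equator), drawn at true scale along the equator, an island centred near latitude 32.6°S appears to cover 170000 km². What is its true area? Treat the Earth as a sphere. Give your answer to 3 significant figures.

143000 km²

Plate carrée maps x = Rλ, y = Rφ. The meridian scale is h = 1 and the parallel scale is k = 1/cos φ = sec φ.
Areal scale = h·k = 1 × sec φ; at 32.6°, h = 1.000, k = 1.187, so h·k = 1.187.
True area = apparent / (areal scale) = 170000 / 1.187 ≈ 143000 km².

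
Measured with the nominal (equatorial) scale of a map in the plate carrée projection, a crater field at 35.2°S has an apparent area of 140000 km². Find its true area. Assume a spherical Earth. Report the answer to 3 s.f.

114000 km²

For the equirectangular projection with φ₀ = 0 (plate carrée), h = 1 along meridians and k = sec φ along parallels.
Areal scale = h·k = 1 × sec φ; at 35.2°, h = 1.000, k = 1.224, so h·k = 1.224.
True area = apparent / (areal scale) = 140000 / 1.224 ≈ 114000 km².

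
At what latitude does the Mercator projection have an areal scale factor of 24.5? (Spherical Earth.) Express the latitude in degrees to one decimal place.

78.3°

Mercator areal scale is sec²φ.
sec²φ = 24.5  ⇒  cos²φ = 0.04082  ⇒  cos φ = 0.2020.
φ = arccos(0.2020) ≈ 78.3°.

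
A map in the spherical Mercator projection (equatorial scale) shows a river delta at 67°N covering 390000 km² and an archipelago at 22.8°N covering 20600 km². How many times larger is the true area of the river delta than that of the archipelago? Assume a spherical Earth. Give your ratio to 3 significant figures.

3.40

Mercator's areal exaggeration is sec²φ; hence true area = (apparent area) · cos²φ.
True area of river delta: 390000 × cos²(67°) = 390000 × 0.1527 = 59540 km².
True area of archipelago: 20600 × cos²(22.8°) = 20600 × 0.8498 = 17510 km².
Ratio = 59540 / 17510 ≈ 3.40.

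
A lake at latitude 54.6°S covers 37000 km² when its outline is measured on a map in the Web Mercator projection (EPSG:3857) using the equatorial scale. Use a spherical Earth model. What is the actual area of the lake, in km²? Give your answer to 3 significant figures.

12400 km²

For Mercator, h = k = sec φ (a conformal cylindrical projection has a single point scale, 1/cos φ).
Areal scale = k² = sec²φ = 1/cos²(54.6°) = 1/0.5793² = 2.980.
True area = apparent / (areal scale) = 37000 / 2.980 ≈ 12400 km².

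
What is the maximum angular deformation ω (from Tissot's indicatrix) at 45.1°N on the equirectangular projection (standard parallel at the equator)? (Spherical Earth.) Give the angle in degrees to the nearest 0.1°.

19.9°

For the equirectangular projection with φ₀ = 0 (plate carrée), h = 1 along meridians and k = sec φ along parallels.
At 45.1°: h = 1.000, k = 1.417; principal scales a = 1.417, b = 1.000.
sin(ω/2) = (a − b)/(a + b) = 0.4167/2.417 = 0.1724, so ω = 2 arcsin(0.1724) ≈ 19.9°.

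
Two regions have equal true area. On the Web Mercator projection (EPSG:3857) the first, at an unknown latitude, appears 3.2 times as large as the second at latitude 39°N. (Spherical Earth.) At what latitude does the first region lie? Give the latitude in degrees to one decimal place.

64.3°

On Mercator, (apparent₁)/(apparent₂) = sec²φ₁ / sec²φ₂ when true areas are equal.
cos²φ₂ / cos²φ₁ = 3.2  ⇒  cos φ₁ = cos 39° / √3.2 = 0.7771/1.789 = 0.4344.
φ₁ = arccos(0.4344) ≈ 64.3°.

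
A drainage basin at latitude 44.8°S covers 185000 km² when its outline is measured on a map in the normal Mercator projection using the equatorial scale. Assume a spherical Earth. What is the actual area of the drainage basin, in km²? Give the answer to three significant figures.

93100 km²

For Mercator, h = k = sec φ (a conformal cylindrical projection has a single point scale, 1/cos φ).
Areal scale = k² = sec²φ = 1/cos²(44.8°) = 1/0.7096² = 1.986.
True area = apparent / (areal scale) = 185000 / 1.986 ≈ 93100 km².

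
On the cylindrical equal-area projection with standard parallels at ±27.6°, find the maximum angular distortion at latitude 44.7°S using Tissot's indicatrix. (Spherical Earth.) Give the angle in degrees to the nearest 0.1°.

25.1°

Cylindrical equal-area (φ₀ = 27.6°): h = cos φ / cos 27.6° along meridians, k = cos 27.6° / cos φ along parallels; h·k = 1.
At 44.7°: h = 0.8021, k = 1.247; principal scales a = 1.247, b = 0.8021.
sin(ω/2) = (a − b)/(a + b) = 0.4447/2.049 = 0.2170, so ω = 2 arcsin(0.2170) ≈ 25.1°.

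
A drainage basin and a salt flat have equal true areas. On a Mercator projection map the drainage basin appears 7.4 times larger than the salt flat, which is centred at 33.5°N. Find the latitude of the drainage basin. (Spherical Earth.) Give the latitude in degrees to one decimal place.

On Mercator, (apparent₁)/(apparent₂) = sec²φ₁ / sec²φ₂ when true areas are equal.
cos²φ₂ / cos²φ₁ = 7.4  ⇒  cos φ₁ = cos 33.5° / √7.4 = 0.8339/2.720 = 0.3065.
φ₁ = arccos(0.3065) ≈ 72.1°.

72.1°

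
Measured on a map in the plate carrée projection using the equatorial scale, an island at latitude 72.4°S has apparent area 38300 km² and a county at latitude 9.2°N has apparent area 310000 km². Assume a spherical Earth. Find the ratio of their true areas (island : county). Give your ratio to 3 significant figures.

On the plate carrée, areal scale = h·k = 1 × sec φ, so true area = apparent × cos φ.
True area of island: 38300 × cos(72.4°) = 38300 × 0.3024 = 11580 km².
True area of county: 310000 × cos(9.2°) = 310000 × 0.9871 = 306000 km².
Ratio = 11580 / 306000 ≈ 0.0378.

0.0378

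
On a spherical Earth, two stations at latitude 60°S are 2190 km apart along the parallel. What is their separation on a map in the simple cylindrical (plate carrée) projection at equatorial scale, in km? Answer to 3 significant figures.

4380 km

For the equirectangular projection with φ₀ = 0 (plate carrée), h = 1 along meridians and k = sec φ along parallels.
Along the parallel, k = sec 60° = 1/0.5000 = 2.000.
Map distance = 2190 × 2.000 ≈ 4380 km.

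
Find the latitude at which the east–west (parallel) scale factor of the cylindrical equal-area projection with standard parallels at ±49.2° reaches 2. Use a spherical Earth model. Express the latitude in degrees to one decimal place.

70.9°

Cylindrical equal-area (φ₀ = 49.2°): h = cos φ / cos 49.2° along meridians, k = cos 49.2° / cos φ along parallels; h·k = 1.
k = cos φ₀ / cos φ = 2  ⇒  cos φ = cos 49.2° / 2 = 0.3267.
φ = arccos(0.3267) ≈ 70.9°.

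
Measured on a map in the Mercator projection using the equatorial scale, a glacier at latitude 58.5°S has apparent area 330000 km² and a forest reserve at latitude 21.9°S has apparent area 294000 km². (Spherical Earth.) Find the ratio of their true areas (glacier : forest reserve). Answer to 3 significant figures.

0.356

Since Mercator area scale is 1/cos²φ, the true area equals the apparent area multiplied by cos²φ.
True area of glacier: 330000 × cos²(58.5°) = 330000 × 0.2730 = 90090 km².
True area of forest reserve: 294000 × cos²(21.9°) = 294000 × 0.8609 = 253100 km².
Ratio = 90090 / 253100 ≈ 0.356.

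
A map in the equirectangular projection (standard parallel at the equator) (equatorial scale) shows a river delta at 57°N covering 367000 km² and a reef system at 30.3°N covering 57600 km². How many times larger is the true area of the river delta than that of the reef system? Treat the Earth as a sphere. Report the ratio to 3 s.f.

Plate carrée has h = 1 and k = sec φ, giving areal scale sec φ; true area = (apparent area) · cos φ.
True area of river delta: 367000 × cos(57°) = 367000 × 0.5446 = 199900 km².
True area of reef system: 57600 × cos(30.3°) = 57600 × 0.8634 = 49730 km².
Ratio = 199900 / 49730 ≈ 4.02.

4.02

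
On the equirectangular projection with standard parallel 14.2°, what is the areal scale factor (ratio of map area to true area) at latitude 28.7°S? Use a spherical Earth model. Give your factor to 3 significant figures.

The equidistant cylindrical projection with φ₀ = 14.2° has h = 1 (meridians true) and k = cos φ₀ / cos φ along parallels.
Areal scale = h·k = 1 × cos φ₀ / cos φ; at 28.7°, h = 1.000, k = 1.105, so h·k = 1.105.

1.11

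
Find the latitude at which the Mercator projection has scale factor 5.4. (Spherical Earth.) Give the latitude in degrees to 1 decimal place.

79.3°

Mercator scale is k = sec φ = 1/cos φ.
1/cos φ = 5.4  ⇒  cos φ = 0.1852  ⇒  φ = arccos(0.1852) ≈ 79.3°.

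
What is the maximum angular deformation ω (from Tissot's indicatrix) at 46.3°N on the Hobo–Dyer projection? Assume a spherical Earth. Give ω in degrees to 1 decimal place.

15.8°

The Hobo–Dyer projection is cylindrical equal-area with φ₀ = 37.5°. A cylindrical equal-area projection with standard parallel φ₀ has meridian scale h = cos φ / cos φ₀ and parallel scale k = cos φ₀ / cos φ (so areas are preserved, h·k = 1).
At 46.3°: h = 0.8708, k = 1.148; principal scales a = 1.148, b = 0.8708.
sin(ω/2) = (a − b)/(a + b) = 0.2775/2.019 = 0.1374, so ω = 2 arcsin(0.1374) ≈ 15.8°.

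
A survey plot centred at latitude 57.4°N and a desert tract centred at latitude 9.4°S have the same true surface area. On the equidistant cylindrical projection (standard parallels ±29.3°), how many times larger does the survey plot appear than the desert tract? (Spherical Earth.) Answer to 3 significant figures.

With standard parallel φ₀ = 29.3°, the equirectangular projection gives x = Rλ cos φ₀, y = Rφ, so h = 1 and k = cos 29.3° / cos φ.
Areal scale at 57.4°: h·k = 1.000 × 1.619 = 1.619.
Areal scale at 9.4°: h·k = 1.000 × 0.8839 = 0.8839.
Ratio = 1.619/0.8839 ≈ 1.83.

1.83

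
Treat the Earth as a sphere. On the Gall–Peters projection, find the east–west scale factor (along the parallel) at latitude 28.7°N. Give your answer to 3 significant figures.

Gall–Peters is a cylindrical equal-area projection with standard parallels at ±45°. Cylindrical equal-area (φ₀ = 45°): h = cos φ / cos 45° along meridians, k = cos 45° / cos φ along parallels; h·k = 1.
k = cos 45° / cos 28.7° = 0.7071/0.8771 = 0.8061.

0.806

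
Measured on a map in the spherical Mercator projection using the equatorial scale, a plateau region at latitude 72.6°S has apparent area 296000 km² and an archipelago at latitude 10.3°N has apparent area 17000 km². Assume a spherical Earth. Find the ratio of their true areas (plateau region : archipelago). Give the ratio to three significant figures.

1.61

On Mercator the areal scale is sec²φ, so true area = apparent × cos²φ.
True area of plateau region: 296000 × cos²(72.6°) = 296000 × 0.08943 = 26470 km².
True area of archipelago: 17000 × cos²(10.3°) = 17000 × 0.9680 = 16460 km².
Ratio = 26470 / 16460 ≈ 1.61.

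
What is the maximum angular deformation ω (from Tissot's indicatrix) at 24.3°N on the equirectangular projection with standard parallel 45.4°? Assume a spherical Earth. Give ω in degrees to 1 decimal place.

With standard parallel φ₀ = 45.4°, the equirectangular projection gives x = Rλ cos φ₀, y = Rφ, so h = 1 and k = cos 45.4° / cos φ.
At 24.3°: h = 1.000, k = 0.7704; principal scales a = 1.000, b = 0.7704.
sin(ω/2) = (a − b)/(a + b) = 0.2296/1.770 = 0.1297, so ω = 2 arcsin(0.1297) ≈ 14.9°.

14.9°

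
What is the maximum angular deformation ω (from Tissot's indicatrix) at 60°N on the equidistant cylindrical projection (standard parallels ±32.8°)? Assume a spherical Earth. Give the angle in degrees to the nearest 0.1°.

With standard parallel φ₀ = 32.8°, the equirectangular projection gives x = Rλ cos φ₀, y = Rφ, so h = 1 and k = cos 32.8° / cos φ.
At 60°: h = 1.000, k = 1.681; principal scales a = 1.681, b = 1.000.
sin(ω/2) = (a − b)/(a + b) = 0.6811/2.681 = 0.2540, so ω = 2 arcsin(0.2540) ≈ 29.4°.

29.4°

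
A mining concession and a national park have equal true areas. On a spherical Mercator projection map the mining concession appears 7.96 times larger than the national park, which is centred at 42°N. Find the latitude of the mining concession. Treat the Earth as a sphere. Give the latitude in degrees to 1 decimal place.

On Mercator, (apparent₁)/(apparent₂) = sec²φ₁ / sec²φ₂ when true areas are equal.
cos²φ₂ / cos²φ₁ = 7.96  ⇒  cos φ₁ = cos 42° / √7.96 = 0.7431/2.821 = 0.2634.
φ₁ = arccos(0.2634) ≈ 74.7°.

74.7°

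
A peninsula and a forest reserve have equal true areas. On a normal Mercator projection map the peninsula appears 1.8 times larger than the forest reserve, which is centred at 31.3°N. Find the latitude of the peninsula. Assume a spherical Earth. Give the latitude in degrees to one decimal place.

50.4°

Mercator areal scale is sec²φ, so apparent-area ratio = sec²φ₁ / sec²φ₂ = cos²φ₂ / cos²φ₁.
cos²φ₂ / cos²φ₁ = 1.8  ⇒  cos φ₁ = cos 31.3° / √1.8 = 0.8545/1.342 = 0.6369.
φ₁ = arccos(0.6369) ≈ 50.4°.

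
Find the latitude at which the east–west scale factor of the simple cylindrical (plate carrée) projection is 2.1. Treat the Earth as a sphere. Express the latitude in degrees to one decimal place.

61.6°

Plate carrée: h = 1, k = sec φ along parallels.
sec φ = 2.1  ⇒  cos φ = 0.4762  ⇒  φ ≈ 61.6°.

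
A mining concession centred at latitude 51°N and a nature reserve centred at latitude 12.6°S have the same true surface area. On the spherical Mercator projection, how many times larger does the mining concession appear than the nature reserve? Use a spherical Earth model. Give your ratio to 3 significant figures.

Mercator areal scale is sec²φ.
At 51°: sec²(51°) = 1/0.6293² = 2.525.
At 12.6°: sec²(12.6°) = 1/0.9759² = 1.050.
Ratio = 2.525/1.050 = cos²(12.6°)/cos²(51°) ≈ 2.40.

2.40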